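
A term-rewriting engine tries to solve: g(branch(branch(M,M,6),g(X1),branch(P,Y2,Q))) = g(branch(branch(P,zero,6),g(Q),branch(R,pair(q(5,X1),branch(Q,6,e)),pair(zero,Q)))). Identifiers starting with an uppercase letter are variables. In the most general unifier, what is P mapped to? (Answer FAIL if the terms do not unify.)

FAIL

Decompose g/1: branch(branch(M,M,6),g(X1),branch(P,Y2,Q)) = branch(branch(P,zero,6),g(Q),branch(R,pair(q(5,X1),branch(Q,6,e)),pair(zero,Q))).
Decompose branch/3: branch(M,M,6) = branch(P,zero,6),  g(X1) = g(Q),  branch(P,Y2,Q) = branch(R,pair(q(5,X1),branch(Q,6,e)),pair(zero,Q)).
Decompose branch/3: M = P,  M = zero,  6 = 6.
Bind M := P; substituting into the one remaining equation that mentions M gives: P = zero.
Bind P := zero; substituting into the one remaining equation that mentions P gives: branch(zero,Y2,Q) = branch(R,pair(q(5,X1),branch(Q,6,e)),pair(zero,Q)). Substituting into the earlier binding gives M := zero.
Delete trivial equation 6 = 6.
Decompose g/1: X1 = Q.
Bind X1 := Q; substituting into the remaining equation gives: branch(zero,Y2,Q) = branch(R,pair(q(5,Q),branch(Q,6,e)),pair(zero,Q)).
Decompose branch/3: zero = R,  Y2 = pair(q(5,Q),branch(Q,6,e)),  Q = pair(zero,Q).
Bind R := zero; no other remaining equation mentions R.
Bind Y2 := pair(q(5,Q),branch(Q,6,e)); no other remaining equation mentions Y2.
Occurs check fails: Q occurs in pair(zero,Q); the equation Q = pair(zero,Q) has no finite solution.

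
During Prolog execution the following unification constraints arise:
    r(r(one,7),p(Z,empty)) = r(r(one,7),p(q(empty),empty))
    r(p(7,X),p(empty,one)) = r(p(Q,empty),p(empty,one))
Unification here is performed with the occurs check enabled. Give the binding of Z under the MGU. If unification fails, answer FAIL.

Decompose r/2: r(one,7) = r(one,7),  p(Z,empty) = p(q(empty),empty).
Delete trivial equation r(one,7) = r(one,7).
Decompose p/2: Z = q(empty),  empty = empty.
Bind Z := q(empty); no other remaining equation mentions Z.
Delete trivial equation empty = empty.
Decompose r/2: p(7,X) = p(Q,empty),  p(empty,one) = p(empty,one).
Decompose p/2: 7 = Q,  X = empty.
Bind Q := 7; no other remaining equation mentions Q.
Bind X := empty; no other remaining equation mentions X.
Delete trivial equation p(empty,one) = p(empty,one).
MGU = { Z = q(empty), Q = 7, X = empty }, so Z = q(empty).

q(empty)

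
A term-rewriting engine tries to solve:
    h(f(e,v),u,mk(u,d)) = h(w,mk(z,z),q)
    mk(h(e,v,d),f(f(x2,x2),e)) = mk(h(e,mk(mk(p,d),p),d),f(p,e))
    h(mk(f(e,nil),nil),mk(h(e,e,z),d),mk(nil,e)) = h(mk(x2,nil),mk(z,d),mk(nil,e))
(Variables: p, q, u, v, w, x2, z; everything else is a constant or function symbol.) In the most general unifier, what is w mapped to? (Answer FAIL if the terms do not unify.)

Decompose h/3: f(e,v) = w,  u = mk(z,z),  mk(u,d) = q.
Bind w := f(e,v); no other remaining equation mentions w.
Bind u := mk(z,z); substituting into the one remaining equation that mentions u gives: mk(mk(z,z),d) = q.
Bind q := mk(mk(z,z),d); no other remaining equation mentions q.
Decompose mk/2: h(e,v,d) = h(e,mk(mk(p,d),p),d),  f(f(x2,x2),e) = f(p,e).
Decompose h/3: e = e,  v = mk(mk(p,d),p),  d = d.
Delete trivial equation e = e.
Bind v := mk(mk(p,d),p); no other remaining equation mentions v. Substituting into the earlier binding gives w := f(e,mk(mk(p,d),p)).
Delete trivial equation d = d.
Decompose f/2: f(x2,x2) = p,  e = e.
Bind p := f(x2,x2); no other remaining equation mentions p. Substituting into the earlier bindings gives w := f(e,mk(mk(f(x2,x2),d),f(x2,x2))), v := mk(mk(f(x2,x2),d),f(x2,x2)).
Delete trivial equation e = e.
Decompose h/3: mk(f(e,nil),nil) = mk(x2,nil),  mk(h(e,e,z),d) = mk(z,d),  mk(nil,e) = mk(nil,e).
Decompose mk/2: f(e,nil) = x2,  nil = nil.
Bind x2 := f(e,nil); no other remaining equation mentions x2. Substituting into the earlier bindings gives w := f(e,mk(mk(f(f(e,nil),f(e,nil)),d),f(f(e,nil),f(e,nil)))), v := mk(mk(f(f(e,nil),f(e,nil)),d),f(f(e,nil),f(e,nil))), p := f(f(e,nil),f(e,nil)).
Delete trivial equation nil = nil.
Decompose mk/2: h(e,e,z) = z,  d = d.
Occurs check fails: z occurs in h(e,e,z); the equation z = h(e,e,z) has no finite solution.

FAIL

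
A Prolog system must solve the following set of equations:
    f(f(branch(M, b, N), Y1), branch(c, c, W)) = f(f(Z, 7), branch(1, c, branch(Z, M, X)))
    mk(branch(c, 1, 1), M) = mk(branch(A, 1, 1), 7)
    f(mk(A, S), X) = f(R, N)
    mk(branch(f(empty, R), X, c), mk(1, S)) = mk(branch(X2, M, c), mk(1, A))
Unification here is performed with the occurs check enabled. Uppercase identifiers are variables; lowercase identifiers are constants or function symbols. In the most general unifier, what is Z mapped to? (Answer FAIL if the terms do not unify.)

Decompose f/2: f(branch(M, b, N), Y1) = f(Z, 7),  branch(c, c, W) = branch(1, c, branch(Z, M, X)).
Decompose f/2: branch(M, b, N) = Z,  Y1 = 7.
Bind Z := branch(M, b, N); substituting into the one remaining equation that mentions Z gives: branch(c, c, W) = branch(1, c, branch(branch(M, b, N), M, X)).
Bind Y1 := 7; no other remaining equation mentions Y1.
Decompose branch/3: c = 1,  c = c,  W = branch(branch(M, b, N), M, X).
Clash: constants c and 1 differ; no unifier exists.

FAIL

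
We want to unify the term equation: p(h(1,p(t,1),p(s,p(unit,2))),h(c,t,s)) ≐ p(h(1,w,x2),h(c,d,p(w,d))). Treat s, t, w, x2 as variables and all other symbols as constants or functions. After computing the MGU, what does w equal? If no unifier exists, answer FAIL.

p(d,1)

Decompose p/2: h(1,p(t,1),p(s,p(unit,2))) ≐ h(1,w,x2),  h(c,t,s) ≐ h(c,d,p(w,d)).
Decompose h/3: 1 ≐ 1,  p(t,1) ≐ w,  p(s,p(unit,2)) ≐ x2.
Delete trivial equation 1 ≐ 1.
Bind w := p(t,1); substituting into the one remaining equation that mentions w gives: h(c,t,s) ≐ h(c,d,p(p(t,1),d)).
Bind x2 := p(s,p(unit,2)); no other remaining equation mentions x2.
Decompose h/3: c ≐ c,  t ≐ d,  s ≐ p(p(t,1),d).
Delete trivial equation c ≐ c.
Bind t := d; substituting into the remaining equation gives: s ≐ p(p(d,1),d). Substituting into the earlier binding gives w := p(d,1).
Bind s := p(p(d,1),d). Substituting into the earlier binding gives x2 := p(p(p(d,1),d),p(unit,2)).
MGU = { w := p(d,1), x2 := p(p(p(d,1),d),p(unit,2)), t := d, s := p(p(d,1),d) }, so w := p(d,1).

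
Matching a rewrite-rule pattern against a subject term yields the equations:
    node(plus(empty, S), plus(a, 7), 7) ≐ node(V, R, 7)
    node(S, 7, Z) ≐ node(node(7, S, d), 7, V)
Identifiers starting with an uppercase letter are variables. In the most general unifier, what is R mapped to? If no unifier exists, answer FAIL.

Decompose node/3: plus(empty, S) ≐ V,  plus(a, 7) ≐ R,  7 ≐ 7.
Bind V := plus(empty, S); substituting into the one remaining equation that mentions V gives: node(S, 7, Z) ≐ node(node(7, S, d), 7, plus(empty, S)).
Bind R := plus(a, 7); no other remaining equation mentions R.
Delete trivial equation 7 ≐ 7.
Decompose node/3: S ≐ node(7, S, d),  7 ≐ 7,  Z ≐ plus(empty, S).
Occurs check fails: S occurs in node(7, S, d); the equation S ≐ node(7, S, d) has no finite solution.

FAIL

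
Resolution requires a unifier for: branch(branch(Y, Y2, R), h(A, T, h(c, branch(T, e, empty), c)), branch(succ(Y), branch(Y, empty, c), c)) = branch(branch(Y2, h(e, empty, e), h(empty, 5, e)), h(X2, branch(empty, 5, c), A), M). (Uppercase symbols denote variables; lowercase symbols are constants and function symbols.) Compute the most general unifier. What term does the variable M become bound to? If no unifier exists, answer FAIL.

Decompose branch/3: branch(Y, Y2, R) = branch(Y2, h(e, empty, e), h(empty, 5, e)),  h(A, T, h(c, branch(T, e, empty), c)) = h(X2, branch(empty, 5, c), A),  branch(succ(Y), branch(Y, empty, c), c) = M.
Decompose branch/3: Y = Y2,  Y2 = h(e, empty, e),  R = h(empty, 5, e).
Bind Y := Y2; substituting into the one remaining equation that mentions Y gives: branch(succ(Y2), branch(Y2, empty, c), c) = M.
Bind Y2 := h(e, empty, e); substituting into the one remaining equation that mentions Y2 gives: branch(succ(h(e, empty, e)), branch(h(e, empty, e), empty, c), c) = M. Substituting into the earlier binding gives Y := h(e, empty, e).
Bind R := h(empty, 5, e); no other remaining equation mentions R.
Decompose h/3: A = X2,  T = branch(empty, 5, c),  h(c, branch(T, e, empty), c) = A.
Bind A := X2; substituting into the one remaining equation that mentions A gives: h(c, branch(T, e, empty), c) = X2.
Bind T := branch(empty, 5, c); substituting into the one remaining equation that mentions T gives: h(c, branch(branch(empty, 5, c), e, empty), c) = X2.
Bind X2 := h(c, branch(branch(empty, 5, c), e, empty), c); no other remaining equation mentions X2. Substituting into the earlier binding gives A := h(c, branch(branch(empty, 5, c), e, empty), c).
Bind M := branch(succ(h(e, empty, e)), branch(h(e, empty, e), empty, c), c).
MGU = { Y := h(e, empty, e), Y2 := h(e, empty, e), R := h(empty, 5, e), A := h(c, branch(branch(empty, 5, c), e, empty), c), T := branch(empty, 5, c), X2 := h(c, branch(branch(empty, 5, c), e, empty), c), M := branch(succ(h(e, empty, e)), branch(h(e, empty, e), empty, c), c) }, so M := branch(succ(h(e, empty, e)), branch(h(e, empty, e), empty, c), c).

branch(succ(h(e, empty, e)), branch(h(e, empty, e), empty, c), c)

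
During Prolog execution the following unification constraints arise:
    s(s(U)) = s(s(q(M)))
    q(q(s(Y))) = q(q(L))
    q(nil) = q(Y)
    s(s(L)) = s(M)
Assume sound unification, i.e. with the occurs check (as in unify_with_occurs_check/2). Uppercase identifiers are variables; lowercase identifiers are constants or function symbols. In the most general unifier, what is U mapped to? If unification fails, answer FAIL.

Decompose s/1: s(U) = s(q(M)).
Decompose s/1: U = q(M).
Bind U := q(M); no other remaining equation mentions U.
Decompose q/1: q(s(Y)) = q(L).
Decompose q/1: s(Y) = L.
Bind L := s(Y); substituting into the one remaining equation that mentions L gives: s(s(s(Y))) = s(M).
Decompose q/1: nil = Y.
Bind Y := nil; substituting into the remaining equation gives: s(s(s(nil))) = s(M). Substituting into the earlier binding gives L := s(nil).
Decompose s/1: s(s(nil)) = M.
Bind M := s(s(nil)). Substituting into the earlier binding gives U := q(s(s(nil))).
MGU = { U = q(s(s(nil))), L = s(nil), Y = nil, M = s(s(nil)) }, so U = q(s(s(nil))).

q(s(s(nil)))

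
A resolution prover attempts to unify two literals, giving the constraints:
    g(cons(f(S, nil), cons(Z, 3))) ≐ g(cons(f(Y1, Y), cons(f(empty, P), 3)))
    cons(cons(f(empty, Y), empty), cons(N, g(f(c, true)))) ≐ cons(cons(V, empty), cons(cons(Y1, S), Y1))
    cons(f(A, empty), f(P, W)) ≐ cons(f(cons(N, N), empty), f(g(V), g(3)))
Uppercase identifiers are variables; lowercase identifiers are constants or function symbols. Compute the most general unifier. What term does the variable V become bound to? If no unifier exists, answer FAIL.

Decompose g/1: cons(f(S, nil), cons(Z, 3)) ≐ cons(f(Y1, Y), cons(f(empty, P), 3)).
Decompose cons/2: f(S, nil) ≐ f(Y1, Y),  cons(Z, 3) ≐ cons(f(empty, P), 3).
Decompose f/2: S ≐ Y1,  nil ≐ Y.
Bind S := Y1; substituting into the one remaining equation that mentions S gives: cons(cons(f(empty, Y), empty), cons(N, g(f(c, true)))) ≐ cons(cons(V, empty), cons(cons(Y1, Y1), Y1)).
Bind Y := nil; substituting into the one remaining equation that mentions Y gives: cons(cons(f(empty, nil), empty), cons(N, g(f(c, true)))) ≐ cons(cons(V, empty), cons(cons(Y1, Y1), Y1)).
Decompose cons/2: Z ≐ f(empty, P),  3 ≐ 3.
Bind Z := f(empty, P); no other remaining equation mentions Z.
Delete trivial equation 3 ≐ 3.
Decompose cons/2: cons(f(empty, nil), empty) ≐ cons(V, empty),  cons(N, g(f(c, true))) ≐ cons(cons(Y1, Y1), Y1).
Decompose cons/2: f(empty, nil) ≐ V,  empty ≐ empty.
Bind V := f(empty, nil); substituting into the one remaining equation that mentions V gives: cons(f(A, empty), f(P, W)) ≐ cons(f(cons(N, N), empty), f(g(f(empty, nil)), g(3))).
Delete trivial equation empty ≐ empty.
Decompose cons/2: N ≐ cons(Y1, Y1),  g(f(c, true)) ≐ Y1.
Bind N := cons(Y1, Y1); substituting into the one remaining equation that mentions N gives: cons(f(A, empty), f(P, W)) ≐ cons(f(cons(cons(Y1, Y1), cons(Y1, Y1)), empty), f(g(f(empty, nil)), g(3))).
Bind Y1 := g(f(c, true)); substituting into the remaining equation gives: cons(f(A, empty), f(P, W)) ≐ cons(f(cons(cons(g(f(c, true)), g(f(c, true))), cons(g(f(c, true)), g(f(c, true)))), empty), f(g(f(empty, nil)), g(3))). Substituting into the earlier bindings gives S := g(f(c, true)), N := cons(g(f(c, true)), g(f(c, true))).
Decompose cons/2: f(A, empty) ≐ f(cons(cons(g(f(c, true)), g(f(c, true))), cons(g(f(c, true)), g(f(c, true)))), empty),  f(P, W) ≐ f(g(f(empty, nil)), g(3)).
Decompose f/2: A ≐ cons(cons(g(f(c, true)), g(f(c, true))), cons(g(f(c, true)), g(f(c, true)))),  empty ≐ empty.
Bind A := cons(cons(g(f(c, true)), g(f(c, true))), cons(g(f(c, true)), g(f(c, true)))); no other remaining equation mentions A.
Delete trivial equation empty ≐ empty.
Decompose f/2: P ≐ g(f(empty, nil)),  W ≐ g(3).
Bind P := g(f(empty, nil)); no other remaining equation mentions P. Substituting into the earlier binding gives Z := f(empty, g(f(empty, nil))).
Bind W := g(3).
MGU = { S := g(f(c, true)), Y := nil, Z := f(empty, g(f(empty, nil))), V := f(empty, nil), N := cons(g(f(c, true)), g(f(c, true))), Y1 := g(f(c, true)), A := cons(cons(g(f(c, true)), g(f(c, true))), cons(g(f(c, true)), g(f(c, true)))), P := g(f(empty, nil)), W := g(3) }, so V := f(empty, nil).

f(empty, nil)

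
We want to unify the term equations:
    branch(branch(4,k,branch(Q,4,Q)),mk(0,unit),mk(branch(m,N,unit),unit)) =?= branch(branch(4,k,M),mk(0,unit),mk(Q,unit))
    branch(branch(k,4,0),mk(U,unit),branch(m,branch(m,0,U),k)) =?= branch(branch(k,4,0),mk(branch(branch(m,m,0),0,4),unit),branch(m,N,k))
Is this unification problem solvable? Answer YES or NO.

YES

Decompose branch/3: branch(4,k,branch(Q,4,Q)) =?= branch(4,k,M),  mk(0,unit) =?= mk(0,unit),  mk(branch(m,N,unit),unit) =?= mk(Q,unit).
Decompose branch/3: 4 =?= 4,  k =?= k,  branch(Q,4,Q) =?= M.
Delete trivial equation 4 =?= 4.
Delete trivial equation k =?= k.
Bind M := branch(Q,4,Q); no other remaining equation mentions M.
Delete trivial equation mk(0,unit) =?= mk(0,unit).
Decompose mk/2: branch(m,N,unit) =?= Q,  unit =?= unit.
Bind Q := branch(m,N,unit); no other remaining equation mentions Q. Substituting into the earlier binding gives M := branch(branch(m,N,unit),4,branch(m,N,unit)).
Delete trivial equation unit =?= unit.
Decompose branch/3: branch(k,4,0) =?= branch(k,4,0),  mk(U,unit) =?= mk(branch(branch(m,m,0),0,4),unit),  branch(m,branch(m,0,U),k) =?= branch(m,N,k).
Delete trivial equation branch(k,4,0) =?= branch(k,4,0).
Decompose mk/2: U =?= branch(branch(m,m,0),0,4),  unit =?= unit.
Bind U := branch(branch(m,m,0),0,4); substituting into the one remaining equation that mentions U gives: branch(m,branch(m,0,branch(branch(m,m,0),0,4)),k) =?= branch(m,N,k).
Delete trivial equation unit =?= unit.
Decompose branch/3: m =?= m,  branch(m,0,branch(branch(m,m,0),0,4)) =?= N,  k =?= k.
Delete trivial equation m =?= m.
Bind N := branch(m,0,branch(branch(m,m,0),0,4)); no other remaining equation mentions N. Substituting into the earlier bindings gives M := branch(branch(m,branch(m,0,branch(branch(m,m,0),0,4)),unit),4,branch(m,branch(m,0,branch(branch(m,m,0),0,4)),unit)), Q := branch(m,branch(m,0,branch(branch(m,m,0),0,4)),unit).
Delete trivial equation k =?= k.
No equations remain and no clash or occurs-check failure arose, so a unifier exists.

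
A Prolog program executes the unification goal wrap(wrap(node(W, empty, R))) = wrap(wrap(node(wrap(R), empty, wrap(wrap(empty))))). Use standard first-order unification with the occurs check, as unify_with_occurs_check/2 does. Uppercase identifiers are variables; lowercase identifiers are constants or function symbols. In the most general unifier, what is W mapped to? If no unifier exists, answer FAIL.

wrap(wrap(wrap(empty)))

Decompose wrap/1: wrap(node(W, empty, R)) = wrap(node(wrap(R), empty, wrap(wrap(empty)))).
Decompose wrap/1: node(W, empty, R) = node(wrap(R), empty, wrap(wrap(empty))).
Decompose node/3: W = wrap(R),  empty = empty,  R = wrap(wrap(empty)).
Bind W := wrap(R); no other remaining equation mentions W.
Delete trivial equation empty = empty.
Bind R := wrap(wrap(empty)). Substituting into the earlier binding gives W := wrap(wrap(wrap(empty))).
MGU = { W -> wrap(wrap(wrap(empty))), R -> wrap(wrap(empty)) }, so W -> wrap(wrap(wrap(empty))).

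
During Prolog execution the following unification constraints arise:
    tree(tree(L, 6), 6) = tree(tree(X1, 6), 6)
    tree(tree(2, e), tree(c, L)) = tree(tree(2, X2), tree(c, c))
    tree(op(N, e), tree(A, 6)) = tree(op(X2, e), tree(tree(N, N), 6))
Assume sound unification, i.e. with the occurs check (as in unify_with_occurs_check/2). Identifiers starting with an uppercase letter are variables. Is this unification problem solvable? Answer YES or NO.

YES

Decompose tree/2: tree(L, 6) = tree(X1, 6),  6 = 6.
Decompose tree/2: L = X1,  6 = 6.
Bind L := X1; substituting into the one remaining equation that mentions L gives: tree(tree(2, e), tree(c, X1)) = tree(tree(2, X2), tree(c, c)).
Delete trivial equation 6 = 6.
Delete trivial equation 6 = 6.
Decompose tree/2: tree(2, e) = tree(2, X2),  tree(c, X1) = tree(c, c).
Decompose tree/2: 2 = 2,  e = X2.
Delete trivial equation 2 = 2.
Bind X2 := e; substituting into the one remaining equation that mentions X2 gives: tree(op(N, e), tree(A, 6)) = tree(op(e, e), tree(tree(N, N), 6)).
Decompose tree/2: c = c,  X1 = c.
Delete trivial equation c = c.
Bind X1 := c; no other remaining equation mentions X1. Substituting into the earlier binding gives L := c.
Decompose tree/2: op(N, e) = op(e, e),  tree(A, 6) = tree(tree(N, N), 6).
Decompose op/2: N = e,  e = e.
Bind N := e; substituting into the one remaining equation that mentions N gives: tree(A, 6) = tree(tree(e, e), 6).
Delete trivial equation e = e.
Decompose tree/2: A = tree(e, e),  6 = 6.
Bind A := tree(e, e); no other remaining equation mentions A.
Delete trivial equation 6 = 6.
No equations remain and no clash or occurs-check failure arose, so a unifier exists.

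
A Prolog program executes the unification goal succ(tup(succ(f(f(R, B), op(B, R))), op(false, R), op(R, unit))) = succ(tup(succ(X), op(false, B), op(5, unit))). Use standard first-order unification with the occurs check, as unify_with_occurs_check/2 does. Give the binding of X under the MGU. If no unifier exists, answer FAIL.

Decompose succ/1: tup(succ(f(f(R, B), op(B, R))), op(false, R), op(R, unit)) = tup(succ(X), op(false, B), op(5, unit)).
Decompose tup/3: succ(f(f(R, B), op(B, R))) = succ(X),  op(false, R) = op(false, B),  op(R, unit) = op(5, unit).
Decompose succ/1: f(f(R, B), op(B, R)) = X.
Bind X := f(f(R, B), op(B, R)); no other remaining equation mentions X.
Decompose op/2: false = false,  R = B.
Delete trivial equation false = false.
Bind R := B; substituting into the remaining equation gives: op(B, unit) = op(5, unit). Substituting into the earlier binding gives X := f(f(B, B), op(B, B)).
Decompose op/2: B = 5,  unit = unit.
Bind B := 5; no other remaining equation mentions B. Substituting into the earlier bindings gives X := f(f(5, 5), op(5, 5)), R := 5.
Delete trivial equation unit = unit.
MGU = { X = f(f(5, 5), op(5, 5)), R = 5, B = 5 }, so X = f(f(5, 5), op(5, 5)).

f(f(5, 5), op(5, 5))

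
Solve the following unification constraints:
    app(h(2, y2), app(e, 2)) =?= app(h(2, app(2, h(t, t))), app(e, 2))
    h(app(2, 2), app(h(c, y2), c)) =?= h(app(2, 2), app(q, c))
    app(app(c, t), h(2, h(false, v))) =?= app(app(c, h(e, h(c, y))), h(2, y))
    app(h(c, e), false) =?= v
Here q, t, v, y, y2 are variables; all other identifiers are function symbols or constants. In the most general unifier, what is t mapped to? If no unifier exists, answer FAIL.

Decompose app/2: h(2, y2) =?= h(2, app(2, h(t, t))),  app(e, 2) =?= app(e, 2).
Decompose h/2: 2 =?= 2,  y2 =?= app(2, h(t, t)).
Delete trivial equation 2 =?= 2.
Bind y2 := app(2, h(t, t)); substituting into the one remaining equation that mentions y2 gives: h(app(2, 2), app(h(c, app(2, h(t, t))), c)) =?= h(app(2, 2), app(q, c)).
Delete trivial equation app(e, 2) =?= app(e, 2).
Decompose h/2: app(2, 2) =?= app(2, 2),  app(h(c, app(2, h(t, t))), c) =?= app(q, c).
Delete trivial equation app(2, 2) =?= app(2, 2).
Decompose app/2: h(c, app(2, h(t, t))) =?= q,  c =?= c.
Bind q := h(c, app(2, h(t, t))); no other remaining equation mentions q.
Delete trivial equation c =?= c.
Decompose app/2: app(c, t) =?= app(c, h(e, h(c, y))),  h(2, h(false, v)) =?= h(2, y).
Decompose app/2: c =?= c,  t =?= h(e, h(c, y)).
Delete trivial equation c =?= c.
Bind t := h(e, h(c, y)); no other remaining equation mentions t. Substituting into the earlier bindings gives y2 := app(2, h(h(e, h(c, y)), h(e, h(c, y)))), q := h(c, app(2, h(h(e, h(c, y)), h(e, h(c, y))))).
Decompose h/2: 2 =?= 2,  h(false, v) =?= y.
Delete trivial equation 2 =?= 2.
Bind y := h(false, v); no other remaining equation mentions y. Substituting into the earlier bindings gives y2 := app(2, h(h(e, h(c, h(false, v))), h(e, h(c, h(false, v))))), q := h(c, app(2, h(h(e, h(c, h(false, v))), h(e, h(c, h(false, v)))))), t := h(e, h(c, h(false, v))).
Bind v := app(h(c, e), false). Substituting into the earlier bindings gives y2 := app(2, h(h(e, h(c, h(false, app(h(c, e), false)))), h(e, h(c, h(false, app(h(c, e), false)))))), q := h(c, app(2, h(h(e, h(c, h(false, app(h(c, e), false)))), h(e, h(c, h(false, app(h(c, e), false))))))), t := h(e, h(c, h(false, app(h(c, e), false)))), y := h(false, app(h(c, e), false)).
MGU = { y2 := app(2, h(h(e, h(c, h(false, app(h(c, e), false)))), h(e, h(c, h(false, app(h(c, e), false)))))), q := h(c, app(2, h(h(e, h(c, h(false, app(h(c, e), false)))), h(e, h(c, h(false, app(h(c, e), false))))))), t := h(e, h(c, h(false, app(h(c, e), false)))), y := h(false, app(h(c, e), false)), v := app(h(c, e), false) }, so t := h(e, h(c, h(false, app(h(c, e), false)))).

h(e, h(c, h(false, app(h(c, e), false))))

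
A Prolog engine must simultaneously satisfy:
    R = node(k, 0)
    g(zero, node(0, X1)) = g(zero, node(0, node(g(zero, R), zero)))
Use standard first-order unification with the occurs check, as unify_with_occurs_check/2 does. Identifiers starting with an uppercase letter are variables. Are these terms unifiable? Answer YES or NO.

YES

Bind R := node(k, 0); substituting into the remaining equation gives: g(zero, node(0, X1)) = g(zero, node(0, node(g(zero, node(k, 0)), zero))).
Decompose g/2: zero = zero,  node(0, X1) = node(0, node(g(zero, node(k, 0)), zero)).
Delete trivial equation zero = zero.
Decompose node/2: 0 = 0,  X1 = node(g(zero, node(k, 0)), zero).
Delete trivial equation 0 = 0.
Bind X1 := node(g(zero, node(k, 0)), zero).
No equations remain and no clash or occurs-check failure arose, so a unifier exists.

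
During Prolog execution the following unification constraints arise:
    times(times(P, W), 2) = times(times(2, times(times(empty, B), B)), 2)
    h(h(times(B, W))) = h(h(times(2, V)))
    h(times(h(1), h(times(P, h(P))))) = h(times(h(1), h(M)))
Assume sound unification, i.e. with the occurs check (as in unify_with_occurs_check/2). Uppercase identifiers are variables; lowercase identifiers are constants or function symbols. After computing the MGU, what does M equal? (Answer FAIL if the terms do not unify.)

times(2, h(2))

Decompose times/2: times(P, W) = times(2, times(times(empty, B), B)),  2 = 2.
Decompose times/2: P = 2,  W = times(times(empty, B), B).
Bind P := 2; substituting into the one remaining equation that mentions P gives: h(times(h(1), h(times(2, h(2))))) = h(times(h(1), h(M))).
Bind W := times(times(empty, B), B); substituting into the one remaining equation that mentions W gives: h(h(times(B, times(times(empty, B), B)))) = h(h(times(2, V))).
Delete trivial equation 2 = 2.
Decompose h/1: h(times(B, times(times(empty, B), B))) = h(times(2, V)).
Decompose h/1: times(B, times(times(empty, B), B)) = times(2, V).
Decompose times/2: B = 2,  times(times(empty, B), B) = V.
Bind B := 2; substituting into the one remaining equation that mentions B gives: times(times(empty, 2), 2) = V. Substituting into the earlier binding gives W := times(times(empty, 2), 2).
Bind V := times(times(empty, 2), 2); no other remaining equation mentions V.
Decompose h/1: times(h(1), h(times(2, h(2)))) = times(h(1), h(M)).
Decompose times/2: h(1) = h(1),  h(times(2, h(2))) = h(M).
Delete trivial equation h(1) = h(1).
Decompose h/1: times(2, h(2)) = M.
Bind M := times(2, h(2)).
MGU = { P -> 2, W -> times(times(empty, 2), 2), B -> 2, V -> times(times(empty, 2), 2), M -> times(2, h(2)) }, so M -> times(2, h(2)).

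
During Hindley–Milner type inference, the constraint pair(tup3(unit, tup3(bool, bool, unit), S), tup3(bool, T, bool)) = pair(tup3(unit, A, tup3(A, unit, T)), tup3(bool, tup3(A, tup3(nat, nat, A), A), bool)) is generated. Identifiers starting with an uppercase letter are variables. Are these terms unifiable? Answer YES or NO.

Decompose pair/2: tup3(unit, tup3(bool, bool, unit), S) = tup3(unit, A, tup3(A, unit, T)),  tup3(bool, T, bool) = tup3(bool, tup3(A, tup3(nat, nat, A), A), bool).
Decompose tup3/3: unit = unit,  tup3(bool, bool, unit) = A,  S = tup3(A, unit, T).
Delete trivial equation unit = unit.
Bind A := tup3(bool, bool, unit); substituting into the remaining equations gives: S = tup3(tup3(bool, bool, unit), unit, T),  tup3(bool, T, bool) = tup3(bool, tup3(tup3(bool, bool, unit), tup3(nat, nat, tup3(bool, bool, unit)), tup3(bool, bool, unit)), bool).
Bind S := tup3(tup3(bool, bool, unit), unit, T); no other remaining equation mentions S.
Decompose tup3/3: bool = bool,  T = tup3(tup3(bool, bool, unit), tup3(nat, nat, tup3(bool, bool, unit)), tup3(bool, bool, unit)),  bool = bool.
Delete trivial equation bool = bool.
Bind T := tup3(tup3(bool, bool, unit), tup3(nat, nat, tup3(bool, bool, unit)), tup3(bool, bool, unit)); no other remaining equation mentions T. Substituting into the earlier binding gives S := tup3(tup3(bool, bool, unit), unit, tup3(tup3(bool, bool, unit), tup3(nat, nat, tup3(bool, bool, unit)), tup3(bool, bool, unit))).
Delete trivial equation bool = bool.
No equations remain and no clash or occurs-check failure arose, so a unifier exists.

YES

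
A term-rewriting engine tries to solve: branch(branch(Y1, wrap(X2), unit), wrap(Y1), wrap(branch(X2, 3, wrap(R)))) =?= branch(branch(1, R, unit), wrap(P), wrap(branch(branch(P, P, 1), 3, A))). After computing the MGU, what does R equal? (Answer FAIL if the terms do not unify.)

wrap(branch(1, 1, 1))

Decompose branch/3: branch(Y1, wrap(X2), unit) =?= branch(1, R, unit),  wrap(Y1) =?= wrap(P),  wrap(branch(X2, 3, wrap(R))) =?= wrap(branch(branch(P, P, 1), 3, A)).
Decompose branch/3: Y1 =?= 1,  wrap(X2) =?= R,  unit =?= unit.
Bind Y1 := 1; substituting into the one remaining equation that mentions Y1 gives: wrap(1) =?= wrap(P).
Bind R := wrap(X2); substituting into the one remaining equation that mentions R gives: wrap(branch(X2, 3, wrap(wrap(X2)))) =?= wrap(branch(branch(P, P, 1), 3, A)).
Delete trivial equation unit =?= unit.
Decompose wrap/1: 1 =?= P.
Bind P := 1; substituting into the remaining equation gives: wrap(branch(X2, 3, wrap(wrap(X2)))) =?= wrap(branch(branch(1, 1, 1), 3, A)).
Decompose wrap/1: branch(X2, 3, wrap(wrap(X2))) =?= branch(branch(1, 1, 1), 3, A).
Decompose branch/3: X2 =?= branch(1, 1, 1),  3 =?= 3,  wrap(wrap(X2)) =?= A.
Bind X2 := branch(1, 1, 1); substituting into the one remaining equation that mentions X2 gives: wrap(wrap(branch(1, 1, 1))) =?= A. Substituting into the earlier binding gives R := wrap(branch(1, 1, 1)).
Delete trivial equation 3 =?= 3.
Bind A := wrap(wrap(branch(1, 1, 1))).
MGU = { Y1 := 1, R := wrap(branch(1, 1, 1)), P := 1, X2 := branch(1, 1, 1), A := wrap(wrap(branch(1, 1, 1))) }, so R := wrap(branch(1, 1, 1)).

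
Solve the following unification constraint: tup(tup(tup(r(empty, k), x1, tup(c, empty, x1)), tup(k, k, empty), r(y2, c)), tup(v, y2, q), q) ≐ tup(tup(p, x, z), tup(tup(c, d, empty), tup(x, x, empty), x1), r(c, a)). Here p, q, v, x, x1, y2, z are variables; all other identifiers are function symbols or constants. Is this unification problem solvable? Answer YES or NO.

YES

Decompose tup/3: tup(tup(r(empty, k), x1, tup(c, empty, x1)), tup(k, k, empty), r(y2, c)) ≐ tup(p, x, z),  tup(v, y2, q) ≐ tup(tup(c, d, empty), tup(x, x, empty), x1),  q ≐ r(c, a).
Decompose tup/3: tup(r(empty, k), x1, tup(c, empty, x1)) ≐ p,  tup(k, k, empty) ≐ x,  r(y2, c) ≐ z.
Bind p := tup(r(empty, k), x1, tup(c, empty, x1)); no other remaining equation mentions p.
Bind x := tup(k, k, empty); substituting into the one remaining equation that mentions x gives: tup(v, y2, q) ≐ tup(tup(c, d, empty), tup(tup(k, k, empty), tup(k, k, empty), empty), x1).
Bind z := r(y2, c); no other remaining equation mentions z.
Decompose tup/3: v ≐ tup(c, d, empty),  y2 ≐ tup(tup(k, k, empty), tup(k, k, empty), empty),  q ≐ x1.
Bind v := tup(c, d, empty); no other remaining equation mentions v.
Bind y2 := tup(tup(k, k, empty), tup(k, k, empty), empty); no other remaining equation mentions y2. Substituting into the earlier binding gives z := r(tup(tup(k, k, empty), tup(k, k, empty), empty), c).
Bind q := x1; substituting into the remaining equation gives: x1 ≐ r(c, a).
Bind x1 := r(c, a). Substituting into the earlier bindings gives p := tup(r(empty, k), r(c, a), tup(c, empty, r(c, a))), q := r(c, a).
No equations remain and no clash or occurs-check failure arose, so a unifier exists.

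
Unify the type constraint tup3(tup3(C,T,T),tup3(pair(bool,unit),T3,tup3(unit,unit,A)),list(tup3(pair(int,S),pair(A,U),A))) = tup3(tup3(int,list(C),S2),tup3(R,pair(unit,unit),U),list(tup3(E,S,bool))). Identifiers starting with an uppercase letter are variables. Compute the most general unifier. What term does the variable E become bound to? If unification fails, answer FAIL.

Decompose tup3/3: tup3(C,T,T) = tup3(int,list(C),S2),  tup3(pair(bool,unit),T3,tup3(unit,unit,A)) = tup3(R,pair(unit,unit),U),  list(tup3(pair(int,S),pair(A,U),A)) = list(tup3(E,S,bool)).
Decompose tup3/3: C = int,  T = list(C),  T = S2.
Bind C := int; substituting into the one remaining equation that mentions C gives: T = list(int).
Bind T := list(int); substituting into the one remaining equation that mentions T gives: list(int) = S2.
Bind S2 := list(int); no other remaining equation mentions S2.
Decompose tup3/3: pair(bool,unit) = R,  T3 = pair(unit,unit),  tup3(unit,unit,A) = U.
Bind R := pair(bool,unit); no other remaining equation mentions R.
Bind T3 := pair(unit,unit); no other remaining equation mentions T3.
Bind U := tup3(unit,unit,A); substituting into the remaining equation gives: list(tup3(pair(int,S),pair(A,tup3(unit,unit,A)),A)) = list(tup3(E,S,bool)).
Decompose list/1: tup3(pair(int,S),pair(A,tup3(unit,unit,A)),A) = tup3(E,S,bool).
Decompose tup3/3: pair(int,S) = E,  pair(A,tup3(unit,unit,A)) = S,  A = bool.
Bind E := pair(int,S); no other remaining equation mentions E.
Bind S := pair(A,tup3(unit,unit,A)); no other remaining equation mentions S. Substituting into the earlier binding gives E := pair(int,pair(A,tup3(unit,unit,A))).
Bind A := bool. Substituting into the earlier bindings gives U := tup3(unit,unit,bool), E := pair(int,pair(bool,tup3(unit,unit,bool))), S := pair(bool,tup3(unit,unit,bool)).
MGU = { C := int, T := list(int), S2 := list(int), R := pair(bool,unit), T3 := pair(unit,unit), U := tup3(unit,unit,bool), E := pair(int,pair(bool,tup3(unit,unit,bool))), S := pair(bool,tup3(unit,unit,bool)), A := bool }, so E := pair(int,pair(bool,tup3(unit,unit,bool))).

pair(int,pair(bool,tup3(unit,unit,bool)))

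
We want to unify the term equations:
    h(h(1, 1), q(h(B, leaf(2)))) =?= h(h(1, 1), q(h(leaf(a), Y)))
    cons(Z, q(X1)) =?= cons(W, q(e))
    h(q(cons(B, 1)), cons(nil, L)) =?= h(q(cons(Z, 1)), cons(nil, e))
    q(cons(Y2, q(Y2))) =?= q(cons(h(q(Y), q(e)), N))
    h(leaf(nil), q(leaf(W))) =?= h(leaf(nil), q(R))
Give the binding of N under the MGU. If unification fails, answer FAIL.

Decompose h/2: h(1, 1) =?= h(1, 1),  q(h(B, leaf(2))) =?= q(h(leaf(a), Y)).
Delete trivial equation h(1, 1) =?= h(1, 1).
Decompose q/1: h(B, leaf(2)) =?= h(leaf(a), Y).
Decompose h/2: B =?= leaf(a),  leaf(2) =?= Y.
Bind B := leaf(a); substituting into the one remaining equation that mentions B gives: h(q(cons(leaf(a), 1)), cons(nil, L)) =?= h(q(cons(Z, 1)), cons(nil, e)).
Bind Y := leaf(2); substituting into the one remaining equation that mentions Y gives: q(cons(Y2, q(Y2))) =?= q(cons(h(q(leaf(2)), q(e)), N)).
Decompose cons/2: Z =?= W,  q(X1) =?= q(e).
Bind Z := W; substituting into the one remaining equation that mentions Z gives: h(q(cons(leaf(a), 1)), cons(nil, L)) =?= h(q(cons(W, 1)), cons(nil, e)).
Decompose q/1: X1 =?= e.
Bind X1 := e; no other remaining equation mentions X1.
Decompose h/2: q(cons(leaf(a), 1)) =?= q(cons(W, 1)),  cons(nil, L) =?= cons(nil, e).
Decompose q/1: cons(leaf(a), 1) =?= cons(W, 1).
Decompose cons/2: leaf(a) =?= W,  1 =?= 1.
Bind W := leaf(a); substituting into the one remaining equation that mentions W gives: h(leaf(nil), q(leaf(leaf(a)))) =?= h(leaf(nil), q(R)). Substituting into the earlier binding gives Z := leaf(a).
Delete trivial equation 1 =?= 1.
Decompose cons/2: nil =?= nil,  L =?= e.
Delete trivial equation nil =?= nil.
Bind L := e; no other remaining equation mentions L.
Decompose q/1: cons(Y2, q(Y2)) =?= cons(h(q(leaf(2)), q(e)), N).
Decompose cons/2: Y2 =?= h(q(leaf(2)), q(e)),  q(Y2) =?= N.
Bind Y2 := h(q(leaf(2)), q(e)); substituting into the one remaining equation that mentions Y2 gives: q(h(q(leaf(2)), q(e))) =?= N.
Bind N := q(h(q(leaf(2)), q(e))); no other remaining equation mentions N.
Decompose h/2: leaf(nil) =?= leaf(nil),  q(leaf(leaf(a))) =?= q(R).
Delete trivial equation leaf(nil) =?= leaf(nil).
Decompose q/1: leaf(leaf(a)) =?= R.
Bind R := leaf(leaf(a)).
MGU = { B -> leaf(a), Y -> leaf(2), Z -> leaf(a), X1 -> e, W -> leaf(a), L -> e, Y2 -> h(q(leaf(2)), q(e)), N -> q(h(q(leaf(2)), q(e))), R -> leaf(leaf(a)) }, so N -> q(h(q(leaf(2)), q(e))).

q(h(q(leaf(2)), q(e)))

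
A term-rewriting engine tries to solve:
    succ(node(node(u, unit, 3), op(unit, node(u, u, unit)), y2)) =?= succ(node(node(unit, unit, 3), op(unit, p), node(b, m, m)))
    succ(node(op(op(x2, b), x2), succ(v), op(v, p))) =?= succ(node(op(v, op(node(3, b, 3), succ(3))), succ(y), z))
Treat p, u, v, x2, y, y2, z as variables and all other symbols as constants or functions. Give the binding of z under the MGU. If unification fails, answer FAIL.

Decompose succ/1: node(node(u, unit, 3), op(unit, node(u, u, unit)), y2) =?= node(node(unit, unit, 3), op(unit, p), node(b, m, m)).
Decompose node/3: node(u, unit, 3) =?= node(unit, unit, 3),  op(unit, node(u, u, unit)) =?= op(unit, p),  y2 =?= node(b, m, m).
Decompose node/3: u =?= unit,  unit =?= unit,  3 =?= 3.
Bind u := unit; substituting into the one remaining equation that mentions u gives: op(unit, node(unit, unit, unit)) =?= op(unit, p).
Delete trivial equation unit =?= unit.
Delete trivial equation 3 =?= 3.
Decompose op/2: unit =?= unit,  node(unit, unit, unit) =?= p.
Delete trivial equation unit =?= unit.
Bind p := node(unit, unit, unit); substituting into the one remaining equation that mentions p gives: succ(node(op(op(x2, b), x2), succ(v), op(v, node(unit, unit, unit)))) =?= succ(node(op(v, op(node(3, b, 3), succ(3))), succ(y), z)).
Bind y2 := node(b, m, m); no other remaining equation mentions y2.
Decompose succ/1: node(op(op(x2, b), x2), succ(v), op(v, node(unit, unit, unit))) =?= node(op(v, op(node(3, b, 3), succ(3))), succ(y), z).
Decompose node/3: op(op(x2, b), x2) =?= op(v, op(node(3, b, 3), succ(3))),  succ(v) =?= succ(y),  op(v, node(unit, unit, unit)) =?= z.
Decompose op/2: op(x2, b) =?= v,  x2 =?= op(node(3, b, 3), succ(3)).
Bind v := op(x2, b); substituting into the 2 remaining equations that mention v gives: succ(op(x2, b)) =?= succ(y),  op(op(x2, b), node(unit, unit, unit)) =?= z.
Bind x2 := op(node(3, b, 3), succ(3)); substituting into the remaining equations gives: succ(op(op(node(3, b, 3), succ(3)), b)) =?= succ(y),  op(op(op(node(3, b, 3), succ(3)), b), node(unit, unit, unit)) =?= z. Substituting into the earlier binding gives v := op(op(node(3, b, 3), succ(3)), b).
Decompose succ/1: op(op(node(3, b, 3), succ(3)), b) =?= y.
Bind y := op(op(node(3, b, 3), succ(3)), b); no other remaining equation mentions y.
Bind z := op(op(op(node(3, b, 3), succ(3)), b), node(unit, unit, unit)).
MGU = { u ↦ unit, p ↦ node(unit, unit, unit), y2 ↦ node(b, m, m), v ↦ op(op(node(3, b, 3), succ(3)), b), x2 ↦ op(node(3, b, 3), succ(3)), y ↦ op(op(node(3, b, 3), succ(3)), b), z ↦ op(op(op(node(3, b, 3), succ(3)), b), node(unit, unit, unit)) }, so z ↦ op(op(op(node(3, b, 3), succ(3)), b), node(unit, unit, unit)).

op(op(op(node(3, b, 3), succ(3)), b), node(unit, unit, unit))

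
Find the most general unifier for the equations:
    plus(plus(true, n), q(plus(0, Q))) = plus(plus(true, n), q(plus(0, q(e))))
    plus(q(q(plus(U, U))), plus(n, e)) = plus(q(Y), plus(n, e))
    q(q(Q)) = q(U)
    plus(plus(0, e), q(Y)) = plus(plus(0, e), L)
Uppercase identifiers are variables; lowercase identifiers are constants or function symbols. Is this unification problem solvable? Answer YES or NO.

YES

Decompose plus/2: plus(true, n) = plus(true, n),  q(plus(0, Q)) = q(plus(0, q(e))).
Delete trivial equation plus(true, n) = plus(true, n).
Decompose q/1: plus(0, Q) = plus(0, q(e)).
Decompose plus/2: 0 = 0,  Q = q(e).
Delete trivial equation 0 = 0.
Bind Q := q(e); substituting into the one remaining equation that mentions Q gives: q(q(q(e))) = q(U).
Decompose plus/2: q(q(plus(U, U))) = q(Y),  plus(n, e) = plus(n, e).
Decompose q/1: q(plus(U, U)) = Y.
Bind Y := q(plus(U, U)); substituting into the one remaining equation that mentions Y gives: plus(plus(0, e), q(q(plus(U, U)))) = plus(plus(0, e), L).
Delete trivial equation plus(n, e) = plus(n, e).
Decompose q/1: q(q(e)) = U.
Bind U := q(q(e)); substituting into the remaining equation gives: plus(plus(0, e), q(q(plus(q(q(e)), q(q(e)))))) = plus(plus(0, e), L). Substituting into the earlier binding gives Y := q(plus(q(q(e)), q(q(e)))).
Decompose plus/2: plus(0, e) = plus(0, e),  q(q(plus(q(q(e)), q(q(e))))) = L.
Delete trivial equation plus(0, e) = plus(0, e).
Bind L := q(q(plus(q(q(e)), q(q(e))))).
No equations remain and no clash or occurs-check failure arose, so a unifier exists.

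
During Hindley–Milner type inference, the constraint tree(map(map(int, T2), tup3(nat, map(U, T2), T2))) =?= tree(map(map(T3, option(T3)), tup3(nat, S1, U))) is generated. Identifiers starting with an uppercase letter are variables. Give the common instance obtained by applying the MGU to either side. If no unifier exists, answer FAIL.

tree(map(map(int, option(int)), tup3(nat, map(option(int), option(int)), option(int))))

Decompose tree/1: map(map(int, T2), tup3(nat, map(U, T2), T2)) =?= map(map(T3, option(T3)), tup3(nat, S1, U)).
Decompose map/2: map(int, T2) =?= map(T3, option(T3)),  tup3(nat, map(U, T2), T2) =?= tup3(nat, S1, U).
Decompose map/2: int =?= T3,  T2 =?= option(T3).
Bind T3 := int; substituting into the one remaining equation that mentions T3 gives: T2 =?= option(int).
Bind T2 := option(int); substituting into the remaining equation gives: tup3(nat, map(U, option(int)), option(int)) =?= tup3(nat, S1, U).
Decompose tup3/3: nat =?= nat,  map(U, option(int)) =?= S1,  option(int) =?= U.
Delete trivial equation nat =?= nat.
Bind S1 := map(U, option(int)); no other remaining equation mentions S1.
Bind U := option(int). Substituting into the earlier binding gives S1 := map(option(int), option(int)).
Applying the MGU to either side gives tree(map(map(int, option(int)), tup3(nat, map(option(int), option(int)), option(int)))).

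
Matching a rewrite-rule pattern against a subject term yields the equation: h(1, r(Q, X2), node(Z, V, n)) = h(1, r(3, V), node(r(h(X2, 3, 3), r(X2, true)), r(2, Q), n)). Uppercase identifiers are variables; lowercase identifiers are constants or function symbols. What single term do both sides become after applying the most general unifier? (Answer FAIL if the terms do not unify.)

h(1, r(3, r(2, 3)), node(r(h(r(2, 3), 3, 3), r(r(2, 3), true)), r(2, 3), n))

Decompose h/3: 1 = 1,  r(Q, X2) = r(3, V),  node(Z, V, n) = node(r(h(X2, 3, 3), r(X2, true)), r(2, Q), n).
Delete trivial equation 1 = 1.
Decompose r/2: Q = 3,  X2 = V.
Bind Q := 3; substituting into the one remaining equation that mentions Q gives: node(Z, V, n) = node(r(h(X2, 3, 3), r(X2, true)), r(2, 3), n).
Bind X2 := V; substituting into the remaining equation gives: node(Z, V, n) = node(r(h(V, 3, 3), r(V, true)), r(2, 3), n).
Decompose node/3: Z = r(h(V, 3, 3), r(V, true)),  V = r(2, 3),  n = n.
Bind Z := r(h(V, 3, 3), r(V, true)); no other remaining equation mentions Z.
Bind V := r(2, 3); no other remaining equation mentions V. Substituting into the earlier bindings gives X2 := r(2, 3), Z := r(h(r(2, 3), 3, 3), r(r(2, 3), true)).
Delete trivial equation n = n.
Applying the MGU to either side gives h(1, r(3, r(2, 3)), node(r(h(r(2, 3), 3, 3), r(r(2, 3), true)), r(2, 3), n)).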